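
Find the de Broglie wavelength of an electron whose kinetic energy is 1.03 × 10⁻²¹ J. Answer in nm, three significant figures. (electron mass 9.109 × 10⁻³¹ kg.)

p = √(2mKE) = √(2 × 9.109 × 10⁻³¹ × 1.030 × 10⁻²¹) = 4.332 × 10⁻²⁶ kg·m/s.
λ = h/p = 6.626 × 10⁻³⁴ / 4.332 × 10⁻²⁶ = 1.53 × 10⁻⁸ m = 15.3 nm.

λ = 15.3 nm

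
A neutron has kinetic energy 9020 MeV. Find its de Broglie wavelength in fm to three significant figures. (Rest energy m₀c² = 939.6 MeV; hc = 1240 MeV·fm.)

λ = 0.125 fm

Total energy E = KE + m₀c² = 9020 + 939.6 = 9959.6 MeV.
(pc)² = E² − (m₀c²)² = (9959.6)² − (939.6)² = 9.831 × 10⁷ MeV², so pc = 9915 MeV.
λ = hc/(pc) = 1240 MeV·fm / 9915 MeV = 0.125 fm.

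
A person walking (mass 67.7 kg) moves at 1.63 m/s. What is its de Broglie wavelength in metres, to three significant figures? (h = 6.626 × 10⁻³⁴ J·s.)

p = mv = 67.7 × 1.63 = 1.104 × 10² kg·m/s.
λ = h/p = 6.626 × 10⁻³⁴ / 1.104 × 10² = 6.00 × 10⁻³⁶ m.

λ = 6.00 × 10⁻³⁶ m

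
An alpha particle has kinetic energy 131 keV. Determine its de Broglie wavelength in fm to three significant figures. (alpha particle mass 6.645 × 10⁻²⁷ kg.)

λ = 39.7 fm

KE = 131 keV = 2.099 × 10⁻¹⁴ J.
p = √(2mKE) = √(2 × 6.645 × 10⁻²⁷ × 2.099 × 10⁻¹⁴) = 1.670 × 10⁻²⁰ kg·m/s.
λ = h/p = 6.626 × 10⁻³⁴ / 1.670 × 10⁻²⁰ = 3.97 × 10⁻¹⁴ m = 39.7 fm.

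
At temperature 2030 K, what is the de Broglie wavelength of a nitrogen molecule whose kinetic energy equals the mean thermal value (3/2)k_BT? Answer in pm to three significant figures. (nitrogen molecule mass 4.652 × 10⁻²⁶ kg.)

KE = (3/2)k_BT = 1.5 × 1.381 × 10⁻²³ × 2030 = 4.205 × 10⁻²⁰ J.
p = √(2mKE) = √(2 × 4.652 × 10⁻²⁶ × 4.205 × 10⁻²⁰) = 6.255 × 10⁻²³ kg·m/s.
λ = h/p = 1.06 × 10⁻¹¹ m = 10.6 pm.

λ = 10.6 pm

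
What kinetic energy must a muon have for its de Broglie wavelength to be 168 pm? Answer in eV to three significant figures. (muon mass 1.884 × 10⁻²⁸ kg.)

KE = 0.258 eV

p = h/λ = 6.626 × 10⁻³⁴ / 1.680 × 10⁻¹⁰ = 3.944 × 10⁻²⁴ kg·m/s.
KE = p²/(2m) = (3.944 × 10⁻²⁴)² / (2 × 1.884 × 10⁻²⁸) = 4.128 × 10⁻²⁰ J = 0.258 eV.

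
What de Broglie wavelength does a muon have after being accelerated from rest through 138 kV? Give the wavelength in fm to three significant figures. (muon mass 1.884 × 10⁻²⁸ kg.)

KE = eV = 1.602 × 10⁻¹⁹ × 1.380 × 10⁵ = 2.211 × 10⁻¹⁴ J.
p = √(2mKE) = √(2 × 1.884 × 10⁻²⁸ × 2.211 × 10⁻¹⁴) = 2.886 × 10⁻²¹ kg·m/s.
λ = h/p = 6.626 × 10⁻³⁴ / 2.886 × 10⁻²¹ = 2.30 × 10⁻¹³ m = 230 fm.

λ = 230 fm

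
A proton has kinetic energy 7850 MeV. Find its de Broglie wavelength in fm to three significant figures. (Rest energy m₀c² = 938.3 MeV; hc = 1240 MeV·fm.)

λ = 0.142 fm

Total energy E = KE + m₀c² = 7850 + 938.3 = 8788.3 MeV.
(pc)² = E² − (m₀c²)² = (8788.3)² − (938.3)² = 7.635 × 10⁷ MeV², so pc = 8738 MeV.
λ = hc/(pc) = 1240 MeV·fm / 8738 MeV = 0.142 fm.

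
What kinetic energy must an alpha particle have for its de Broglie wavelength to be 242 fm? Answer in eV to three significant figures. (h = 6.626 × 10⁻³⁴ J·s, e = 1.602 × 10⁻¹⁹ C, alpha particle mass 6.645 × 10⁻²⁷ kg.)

KE = 3520 eV

p = h/λ = 6.626 × 10⁻³⁴ / 2.420 × 10⁻¹³ = 2.738 × 10⁻²¹ kg·m/s.
KE = p²/(2m) = (2.738 × 10⁻²¹)² / (2 × 6.645 × 10⁻²⁷) = 5.641 × 10⁻¹⁶ J = 3520 eV.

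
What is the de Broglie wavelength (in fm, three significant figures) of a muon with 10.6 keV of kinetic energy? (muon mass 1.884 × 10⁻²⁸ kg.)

λ = 828 fm

KE = 10.6 keV = 1.698 × 10⁻¹⁵ J.
p = √(2mKE) = √(2 × 1.884 × 10⁻²⁸ × 1.698 × 10⁻¹⁵) = 7.999 × 10⁻²² kg·m/s.
λ = h/p = 6.626 × 10⁻³⁴ / 7.999 × 10⁻²² = 8.28 × 10⁻¹³ m = 828 fm.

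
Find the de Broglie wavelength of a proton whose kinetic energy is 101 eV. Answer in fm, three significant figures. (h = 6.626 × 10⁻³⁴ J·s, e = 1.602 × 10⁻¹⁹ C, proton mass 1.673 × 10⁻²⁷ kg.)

KE = 101 eV = 1.618 × 10⁻¹⁷ J.
p = √(2mKE) = √(2 × 1.673 × 10⁻²⁷ × 1.618 × 10⁻¹⁷) = 2.327 × 10⁻²² kg·m/s.
λ = h/p = 6.626 × 10⁻³⁴ / 2.327 × 10⁻²² = 2.85 × 10⁻¹² m = 2850 fm.

λ = 2850 fm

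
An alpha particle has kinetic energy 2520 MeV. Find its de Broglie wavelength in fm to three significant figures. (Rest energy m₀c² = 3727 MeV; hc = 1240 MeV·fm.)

λ = 0.247 fm

Total energy E = KE + m₀c² = 2520 + 3727 = 6247 MeV.
(pc)² = E² − (m₀c²)² = (6247)² − (3727)² = 2.513 × 10⁷ MeV², so pc = 5013 MeV.
λ = hc/(pc) = 1240 MeV·fm / 5013 MeV = 0.247 fm.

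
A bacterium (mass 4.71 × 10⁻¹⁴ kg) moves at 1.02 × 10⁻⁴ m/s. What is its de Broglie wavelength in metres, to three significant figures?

λ = 1.38 × 10⁻¹⁶ m

p = mv = 4.71 × 10⁻¹⁴ × 1.02 × 10⁻⁴ = 4.804 × 10⁻¹⁸ kg·m/s.
λ = h/p = 6.626 × 10⁻³⁴ / 4.804 × 10⁻¹⁸ = 1.38 × 10⁻¹⁶ m.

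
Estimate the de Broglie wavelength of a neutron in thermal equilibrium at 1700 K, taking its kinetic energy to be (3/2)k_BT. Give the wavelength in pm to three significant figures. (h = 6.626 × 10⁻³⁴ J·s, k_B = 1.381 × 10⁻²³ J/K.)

λ = 61.0 pm

KE = (3/2)k_BT = 1.5 × 1.381 × 10⁻²³ × 1700 = 3.522 × 10⁻²⁰ J.
p = √(2mKE) = √(2 × 1.675 × 10⁻²⁷ × 3.522 × 10⁻²⁰) = 1.086 × 10⁻²³ kg·m/s.
λ = h/p = 6.10 × 10⁻¹¹ m = 61.0 pm.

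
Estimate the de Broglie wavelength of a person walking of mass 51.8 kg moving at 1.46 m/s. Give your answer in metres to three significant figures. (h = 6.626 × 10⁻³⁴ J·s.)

λ = 8.76 × 10⁻³⁶ m

p = mv = 51.8 × 1.46 = 7.563 × 10¹ kg·m/s.
λ = h/p = 6.626 × 10⁻³⁴ / 7.563 × 10¹ = 8.76 × 10⁻³⁶ m.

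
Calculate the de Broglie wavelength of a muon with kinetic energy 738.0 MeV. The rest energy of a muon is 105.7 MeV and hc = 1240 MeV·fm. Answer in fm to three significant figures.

λ = 1.48 fm

Total energy E = KE + m₀c² = 738.0 + 105.7 = 843.7 MeV.
(pc)² = E² − (m₀c²)² = (843.7)² − (105.7)² = 7.007 × 10⁵ MeV², so pc = 837.1 MeV.
λ = hc/(pc) = 1240 MeV·fm / 837.1 MeV = 1.48 fm.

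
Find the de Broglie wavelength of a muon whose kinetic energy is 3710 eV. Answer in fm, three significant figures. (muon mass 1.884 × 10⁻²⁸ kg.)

KE = 3710 eV = 5.943 × 10⁻¹⁶ J.
p = √(2mKE) = √(2 × 1.884 × 10⁻²⁸ × 5.943 × 10⁻¹⁶) = 4.732 × 10⁻²² kg·m/s.
λ = h/p = 6.626 × 10⁻³⁴ / 4.732 × 10⁻²² = 1.40 × 10⁻¹² m = 1400 fm.

λ = 1400 fm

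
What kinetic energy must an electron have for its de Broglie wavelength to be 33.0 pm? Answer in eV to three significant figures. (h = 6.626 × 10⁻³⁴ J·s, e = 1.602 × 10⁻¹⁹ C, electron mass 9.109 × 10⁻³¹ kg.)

p = h/λ = 6.626 × 10⁻³⁴ / 3.300 × 10⁻¹¹ = 2.008 × 10⁻²³ kg·m/s.
KE = p²/(2m) = (2.008 × 10⁻²³)² / (2 × 9.109 × 10⁻³¹) = 2.213 × 10⁻¹⁶ J = 1380 eV.

KE = 1380 eV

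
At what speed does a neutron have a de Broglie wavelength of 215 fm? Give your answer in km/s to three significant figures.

v = 1840 km/s

p = h/λ = 6.626 × 10⁻³⁴ / 2.150 × 10⁻¹³ = 3.082 × 10⁻²¹ kg·m/s.
v = p/m = 3.082 × 10⁻²¹ / 1.675 × 10⁻²⁷ = 1.84 × 10⁶ m/s = 1840 km/s.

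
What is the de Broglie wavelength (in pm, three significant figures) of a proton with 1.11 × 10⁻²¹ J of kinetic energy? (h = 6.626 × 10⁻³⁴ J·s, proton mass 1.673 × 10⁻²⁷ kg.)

λ = 344 pm

p = √(2mKE) = √(2 × 1.673 × 10⁻²⁷ × 1.110 × 10⁻²¹) = 1.927 × 10⁻²⁴ kg·m/s.
λ = h/p = 6.626 × 10⁻³⁴ / 1.927 × 10⁻²⁴ = 3.44 × 10⁻¹⁰ m = 344 pm.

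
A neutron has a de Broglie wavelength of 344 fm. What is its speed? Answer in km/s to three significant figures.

v = 1150 km/s

p = h/λ = 6.626 × 10⁻³⁴ / 3.440 × 10⁻¹³ = 1.926 × 10⁻²¹ kg·m/s.
v = p/m = 1.926 × 10⁻²¹ / 1.675 × 10⁻²⁷ = 1.15 × 10⁶ m/s = 1150 km/s.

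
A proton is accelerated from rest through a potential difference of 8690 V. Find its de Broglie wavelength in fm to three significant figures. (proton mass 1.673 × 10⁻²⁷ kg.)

λ = 307 fm

KE = eV = 1.602 × 10⁻¹⁹ × 8690 = 1.392 × 10⁻¹⁵ J.
p = √(2mKE) = √(2 × 1.673 × 10⁻²⁷ × 1.392 × 10⁻¹⁵) = 2.158 × 10⁻²¹ kg·m/s.
λ = h/p = 6.626 × 10⁻³⁴ / 2.158 × 10⁻²¹ = 3.07 × 10⁻¹³ m = 307 fm.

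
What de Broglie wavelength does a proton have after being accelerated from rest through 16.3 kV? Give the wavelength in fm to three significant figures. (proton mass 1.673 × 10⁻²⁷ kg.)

λ = 224 fm

KE = eV = 1.602 × 10⁻¹⁹ × 1.630 × 10⁴ = 2.611 × 10⁻¹⁵ J.
p = √(2mKE) = √(2 × 1.673 × 10⁻²⁷ × 2.611 × 10⁻¹⁵) = 2.956 × 10⁻²¹ kg·m/s.
λ = h/p = 6.626 × 10⁻³⁴ / 2.956 × 10⁻²¹ = 2.24 × 10⁻¹³ m = 224 fm.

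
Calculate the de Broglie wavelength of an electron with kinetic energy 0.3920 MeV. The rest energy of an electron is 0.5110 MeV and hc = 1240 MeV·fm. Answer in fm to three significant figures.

λ = 1670 fm

Total energy E = KE + m₀c² = 0.3920 + 0.5110 = 0.9030 MeV.
(pc)² = E² − (m₀c²)² = (0.9030)² − (0.5110)² = 0.5543 MeV², so pc = 0.7445 MeV.
λ = hc/(pc) = 1240 MeV·fm / 0.7445 MeV = 1670 fm.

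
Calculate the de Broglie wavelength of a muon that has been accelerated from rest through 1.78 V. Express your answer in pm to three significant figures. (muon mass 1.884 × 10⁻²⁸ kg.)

λ = 63.9 pm

KE = eV = 1.602 × 10⁻¹⁹ × 1.780 = 2.852 × 10⁻¹⁹ J.
p = √(2mKE) = √(2 × 1.884 × 10⁻²⁸ × 2.852 × 10⁻¹⁹) = 1.037 × 10⁻²³ kg·m/s.
λ = h/p = 6.626 × 10⁻³⁴ / 1.037 × 10⁻²³ = 6.39 × 10⁻¹¹ m = 63.9 pm.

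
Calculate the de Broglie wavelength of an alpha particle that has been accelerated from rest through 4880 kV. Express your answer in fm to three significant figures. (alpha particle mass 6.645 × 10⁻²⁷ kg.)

KE = 2eV = 2 × 1.602 × 10⁻¹⁹ × 4.880 × 10⁶ = 1.564 × 10⁻¹² J.
p = √(2mKE) = √(2 × 6.645 × 10⁻²⁷ × 1.564 × 10⁻¹²) = 1.442 × 10⁻¹⁹ kg·m/s.
λ = h/p = 6.626 × 10⁻³⁴ / 1.442 × 10⁻¹⁹ = 4.60 × 10⁻¹⁵ m = 4.60 fm.

λ = 4.60 fm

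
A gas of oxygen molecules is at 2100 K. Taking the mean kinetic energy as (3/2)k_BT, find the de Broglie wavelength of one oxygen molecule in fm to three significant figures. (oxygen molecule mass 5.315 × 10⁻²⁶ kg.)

KE = (3/2)k_BT = 1.5 × 1.381 × 10⁻²³ × 2100 = 4.350 × 10⁻²⁰ J.
p = √(2mKE) = √(2 × 5.315 × 10⁻²⁶ × 4.350 × 10⁻²⁰) = 6.800 × 10⁻²³ kg·m/s.
λ = h/p = 9.74 × 10⁻¹² m = 9740 fm.

λ = 9740 fm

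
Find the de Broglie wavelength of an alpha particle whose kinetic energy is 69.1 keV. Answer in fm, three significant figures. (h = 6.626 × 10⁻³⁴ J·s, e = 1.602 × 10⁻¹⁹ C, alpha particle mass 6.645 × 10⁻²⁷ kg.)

λ = 54.6 fm

KE = 69.1 keV = 1.107 × 10⁻¹⁴ J.
p = √(2mKE) = √(2 × 6.645 × 10⁻²⁷ × 1.107 × 10⁻¹⁴) = 1.213 × 10⁻²⁰ kg·m/s.
λ = h/p = 6.626 × 10⁻³⁴ / 1.213 × 10⁻²⁰ = 5.46 × 10⁻¹⁴ m = 54.6 fm.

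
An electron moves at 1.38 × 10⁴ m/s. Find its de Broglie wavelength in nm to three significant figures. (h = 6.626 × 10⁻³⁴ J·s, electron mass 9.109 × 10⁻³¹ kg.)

λ = 52.7 nm

p = mv = 9.109 × 10⁻³¹ × 1.38 × 10⁴ = 1.257 × 10⁻²⁶ kg·m/s.
λ = h/p = 6.626 × 10⁻³⁴ / 1.257 × 10⁻²⁶ = 5.27 × 10⁻⁸ m = 52.7 nm.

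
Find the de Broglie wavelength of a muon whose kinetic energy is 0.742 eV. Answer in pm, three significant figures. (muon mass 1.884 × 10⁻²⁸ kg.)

λ = 99.0 pm

KE = 0.742 eV = 1.189 × 10⁻¹⁹ J.
p = √(2mKE) = √(2 × 1.884 × 10⁻²⁸ × 1.189 × 10⁻¹⁹) = 6.693 × 10⁻²⁴ kg·m/s.
λ = h/p = 6.626 × 10⁻³⁴ / 6.693 × 10⁻²⁴ = 9.90 × 10⁻¹¹ m = 99.0 pm.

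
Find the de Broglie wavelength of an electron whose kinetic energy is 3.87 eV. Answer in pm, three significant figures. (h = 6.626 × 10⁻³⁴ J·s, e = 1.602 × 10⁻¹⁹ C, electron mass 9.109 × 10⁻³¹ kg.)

KE = 3.87 eV = 6.200 × 10⁻¹⁹ J.
p = √(2mKE) = √(2 × 9.109 × 10⁻³¹ × 6.200 × 10⁻¹⁹) = 1.063 × 10⁻²⁴ kg·m/s.
λ = h/p = 6.626 × 10⁻³⁴ / 1.063 × 10⁻²⁴ = 6.23 × 10⁻¹⁰ m = 623 pm.

λ = 623 pm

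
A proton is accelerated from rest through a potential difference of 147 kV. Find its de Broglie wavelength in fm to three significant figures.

λ = 74.6 fm

KE = eV = 1.602 × 10⁻¹⁹ × 1.470 × 10⁵ = 2.355 × 10⁻¹⁴ J.
p = √(2mKE) = √(2 × 1.673 × 10⁻²⁷ × 2.355 × 10⁻¹⁴) = 8.877 × 10⁻²¹ kg·m/s.
λ = h/p = 6.626 × 10⁻³⁴ / 8.877 × 10⁻²¹ = 7.46 × 10⁻¹⁴ m = 74.6 fm.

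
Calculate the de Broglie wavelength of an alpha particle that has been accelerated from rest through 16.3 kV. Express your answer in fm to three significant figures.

KE = 2eV = 2 × 1.602 × 10⁻¹⁹ × 1.630 × 10⁴ = 5.223 × 10⁻¹⁵ J.
p = √(2mKE) = √(2 × 6.645 × 10⁻²⁷ × 5.223 × 10⁻¹⁵) = 8.331 × 10⁻²¹ kg·m/s.
λ = h/p = 6.626 × 10⁻³⁴ / 8.331 × 10⁻²¹ = 7.95 × 10⁻¹⁴ m = 79.5 fm.

λ = 79.5 fm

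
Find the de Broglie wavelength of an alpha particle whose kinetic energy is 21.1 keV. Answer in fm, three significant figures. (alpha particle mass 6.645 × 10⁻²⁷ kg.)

λ = 98.9 fm

KE = 21.1 keV = 3.380 × 10⁻¹⁵ J.
p = √(2mKE) = √(2 × 6.645 × 10⁻²⁷ × 3.380 × 10⁻¹⁵) = 6.702 × 10⁻²¹ kg·m/s.
λ = h/p = 6.626 × 10⁻³⁴ / 6.702 × 10⁻²¹ = 9.89 × 10⁻¹⁴ m = 98.9 fm.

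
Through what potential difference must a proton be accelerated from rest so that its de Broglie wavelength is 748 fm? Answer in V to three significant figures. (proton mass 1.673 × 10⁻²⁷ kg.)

V = 1460 V

p = h/λ = 6.626 × 10⁻³⁴ / 7.480 × 10⁻¹³ = 8.858 × 10⁻²² kg·m/s.
KE = p²/(2m) = 2.345 × 10⁻¹⁶ J.
V = KE/e = 2.345 × 10⁻¹⁶ / (1.602 × 10⁻¹⁹) = 1460 V.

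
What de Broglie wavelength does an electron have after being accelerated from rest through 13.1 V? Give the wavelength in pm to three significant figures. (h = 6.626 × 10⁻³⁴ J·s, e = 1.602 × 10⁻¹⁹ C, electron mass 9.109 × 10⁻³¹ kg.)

λ = 339 pm

KE = eV = 1.602 × 10⁻¹⁹ × 13.10 = 2.099 × 10⁻¹⁸ J.
p = √(2mKE) = √(2 × 9.109 × 10⁻³¹ × 2.099 × 10⁻¹⁸) = 1.955 × 10⁻²⁴ kg·m/s.
λ = h/p = 6.626 × 10⁻³⁴ / 1.955 × 10⁻²⁴ = 3.39 × 10⁻¹⁰ m = 339 pm.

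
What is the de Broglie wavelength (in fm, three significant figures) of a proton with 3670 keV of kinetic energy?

λ = 14.9 fm

KE = 3670 keV = 5.879 × 10⁻¹³ J.
p = √(2mKE) = √(2 × 1.673 × 10⁻²⁷ × 5.879 × 10⁻¹³) = 4.435 × 10⁻²⁰ kg·m/s.
λ = h/p = 6.626 × 10⁻³⁴ / 4.435 × 10⁻²⁰ = 1.49 × 10⁻¹⁴ m = 14.9 fm.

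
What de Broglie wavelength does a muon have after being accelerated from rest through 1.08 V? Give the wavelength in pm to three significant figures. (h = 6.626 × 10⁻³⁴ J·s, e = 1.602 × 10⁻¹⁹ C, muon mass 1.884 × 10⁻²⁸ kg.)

KE = eV = 1.602 × 10⁻¹⁹ × 1.080 = 1.730 × 10⁻¹⁹ J.
p = √(2mKE) = √(2 × 1.884 × 10⁻²⁸ × 1.730 × 10⁻¹⁹) = 8.074 × 10⁻²⁴ kg·m/s.
λ = h/p = 6.626 × 10⁻³⁴ / 8.074 × 10⁻²⁴ = 8.21 × 10⁻¹¹ m = 82.1 pm.

λ = 82.1 pm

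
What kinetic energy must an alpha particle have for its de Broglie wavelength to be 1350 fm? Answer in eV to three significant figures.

KE = 113 eV

p = h/λ = 6.626 × 10⁻³⁴ / 1.350 × 10⁻¹² = 4.908 × 10⁻²² kg·m/s.
KE = p²/(2m) = (4.908 × 10⁻²²)² / (2 × 6.645 × 10⁻²⁷) = 1.813 × 10⁻¹⁷ J = 113 eV.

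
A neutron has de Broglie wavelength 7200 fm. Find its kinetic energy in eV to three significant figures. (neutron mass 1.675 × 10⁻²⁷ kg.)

KE = 15.8 eV

p = h/λ = 6.626 × 10⁻³⁴ / 7.200 × 10⁻¹² = 9.203 × 10⁻²³ kg·m/s.
KE = p²/(2m) = (9.203 × 10⁻²³)² / (2 × 1.675 × 10⁻²⁷) = 2.528 × 10⁻¹⁸ J = 15.8 eV.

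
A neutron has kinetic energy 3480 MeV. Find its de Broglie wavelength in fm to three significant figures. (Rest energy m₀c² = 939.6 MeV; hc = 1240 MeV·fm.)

Total energy E = KE + m₀c² = 3480 + 939.6 = 4419.6 MeV.
(pc)² = E² − (m₀c²)² = (4419.6)² − (939.6)² = 1.865 × 10⁷ MeV², so pc = 4319 MeV.
λ = hc/(pc) = 1240 MeV·fm / 4319 MeV = 0.287 fm.

λ = 0.287 fm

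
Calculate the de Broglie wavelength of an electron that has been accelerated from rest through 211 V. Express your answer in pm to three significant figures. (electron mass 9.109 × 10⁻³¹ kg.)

KE = eV = 1.602 × 10⁻¹⁹ × 211.0 = 3.380 × 10⁻¹⁷ J.
p = √(2mKE) = √(2 × 9.109 × 10⁻³¹ × 3.380 × 10⁻¹⁷) = 7.847 × 10⁻²⁴ kg·m/s.
λ = h/p = 6.626 × 10⁻³⁴ / 7.847 × 10⁻²⁴ = 8.44 × 10⁻¹¹ m = 84.4 pm.

λ = 84.4 pm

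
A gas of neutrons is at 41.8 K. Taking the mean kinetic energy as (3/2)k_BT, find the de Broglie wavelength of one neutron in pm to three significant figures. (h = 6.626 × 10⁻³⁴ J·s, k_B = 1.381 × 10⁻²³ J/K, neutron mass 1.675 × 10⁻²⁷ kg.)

KE = (3/2)k_BT = 1.5 × 1.381 × 10⁻²³ × 41.8 = 8.659 × 10⁻²² J.
p = √(2mKE) = √(2 × 1.675 × 10⁻²⁷ × 8.659 × 10⁻²²) = 1.703 × 10⁻²⁴ kg·m/s.
λ = h/p = 3.89 × 10⁻¹⁰ m = 389 pm.

λ = 389 pm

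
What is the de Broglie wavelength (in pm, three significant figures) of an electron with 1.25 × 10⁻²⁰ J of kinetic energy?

p = √(2mKE) = √(2 × 9.109 × 10⁻³¹ × 1.250 × 10⁻²⁰) = 1.509 × 10⁻²⁵ kg·m/s.
λ = h/p = 6.626 × 10⁻³⁴ / 1.509 × 10⁻²⁵ = 4.39 × 10⁻⁹ m = 4390 pm.

λ = 4390 pm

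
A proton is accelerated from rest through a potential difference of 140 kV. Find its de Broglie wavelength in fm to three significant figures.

λ = 76.5 fm

KE = eV = 1.602 × 10⁻¹⁹ × 1.400 × 10⁵ = 2.243 × 10⁻¹⁴ J.
p = √(2mKE) = √(2 × 1.673 × 10⁻²⁷ × 2.243 × 10⁻¹⁴) = 8.663 × 10⁻²¹ kg·m/s.
λ = h/p = 6.626 × 10⁻³⁴ / 8.663 × 10⁻²¹ = 7.65 × 10⁻¹⁴ m = 76.5 fm.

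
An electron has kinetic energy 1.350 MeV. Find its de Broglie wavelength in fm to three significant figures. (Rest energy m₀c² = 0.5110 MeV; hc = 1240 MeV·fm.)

Total energy E = KE + m₀c² = 1.350 + 0.5110 = 1.8610 MeV.
(pc)² = E² − (m₀c²)² = (1.8610)² − (0.5110)² = 3.202 MeV², so pc = 1.789 MeV.
λ = hc/(pc) = 1240 MeV·fm / 1.789 MeV = 693 fm.

λ = 693 fm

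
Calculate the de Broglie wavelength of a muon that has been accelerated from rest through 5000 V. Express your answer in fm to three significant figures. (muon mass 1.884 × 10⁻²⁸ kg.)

KE = eV = 1.602 × 10⁻¹⁹ × 5000 = 8.010 × 10⁻¹⁶ J.
p = √(2mKE) = √(2 × 1.884 × 10⁻²⁸ × 8.010 × 10⁻¹⁶) = 5.494 × 10⁻²² kg·m/s.
λ = h/p = 6.626 × 10⁻³⁴ / 5.494 × 10⁻²² = 1.21 × 10⁻¹² m = 1210 fm.

λ = 1210 fm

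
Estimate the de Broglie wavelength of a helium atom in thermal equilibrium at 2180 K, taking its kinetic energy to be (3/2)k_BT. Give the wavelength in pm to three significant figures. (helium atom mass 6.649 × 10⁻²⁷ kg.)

KE = (3/2)k_BT = 1.5 × 1.381 × 10⁻²³ × 2180 = 4.516 × 10⁻²⁰ J.
p = √(2mKE) = √(2 × 6.649 × 10⁻²⁷ × 4.516 × 10⁻²⁰) = 2.451 × 10⁻²³ kg·m/s.
λ = h/p = 2.70 × 10⁻¹¹ m = 27.0 pm.

λ = 27.0 pm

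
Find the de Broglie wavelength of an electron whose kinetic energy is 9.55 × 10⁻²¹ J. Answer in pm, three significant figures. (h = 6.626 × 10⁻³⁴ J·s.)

p = √(2mKE) = √(2 × 9.109 × 10⁻³¹ × 9.550 × 10⁻²¹) = 1.319 × 10⁻²⁵ kg·m/s.
λ = h/p = 6.626 × 10⁻³⁴ / 1.319 × 10⁻²⁵ = 5.02 × 10⁻⁹ m = 5020 pm.

λ = 5020 pm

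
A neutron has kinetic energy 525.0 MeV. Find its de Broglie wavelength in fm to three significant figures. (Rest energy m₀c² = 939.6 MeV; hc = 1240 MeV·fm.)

Total energy E = KE + m₀c² = 525.0 + 939.6 = 1464.6 MeV.
(pc)² = E² − (m₀c²)² = (1464.6)² − (939.6)² = 1.262 × 10⁶ MeV², so pc = 1123 MeV.
λ = hc/(pc) = 1240 MeV·fm / 1123 MeV = 1.10 fm.

λ = 1.10 fm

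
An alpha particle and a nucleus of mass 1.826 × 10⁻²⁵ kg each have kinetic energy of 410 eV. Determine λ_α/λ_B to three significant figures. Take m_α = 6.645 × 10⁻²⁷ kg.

At fixed KE, p = √(2mKE) so λ = h/p ∝ 1/√m.
λ_α/λ_B = √(m_B/m_α) = √(1.826 × 10⁻²⁵/6.645 × 10⁻²⁷) = √(27.48) = 5.24.

λ_α/λ_B = 5.24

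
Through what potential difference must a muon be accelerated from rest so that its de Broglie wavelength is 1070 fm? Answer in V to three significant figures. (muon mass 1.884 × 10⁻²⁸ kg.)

V = 6350 V

p = h/λ = 6.626 × 10⁻³⁴ / 1.070 × 10⁻¹² = 6.193 × 10⁻²² kg·m/s.
KE = p²/(2m) = 1.018 × 10⁻¹⁵ J.
V = KE/e = 1.018 × 10⁻¹⁵ / (1.602 × 10⁻¹⁹) = 6350 V.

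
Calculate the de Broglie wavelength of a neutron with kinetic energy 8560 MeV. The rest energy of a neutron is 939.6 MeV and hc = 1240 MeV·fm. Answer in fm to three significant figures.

λ = 0.131 fm

Total energy E = KE + m₀c² = 8560 + 939.6 = 9499.6 MeV.
(pc)² = E² − (m₀c²)² = (9499.6)² − (939.6)² = 8.936 × 10⁷ MeV², so pc = 9453 MeV.
λ = hc/(pc) = 1240 MeV·fm / 9453 MeV = 0.131 fm.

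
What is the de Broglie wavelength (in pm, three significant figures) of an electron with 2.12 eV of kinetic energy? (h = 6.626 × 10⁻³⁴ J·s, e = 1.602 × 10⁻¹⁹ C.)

KE = 2.12 eV = 3.396 × 10⁻¹⁹ J.
p = √(2mKE) = √(2 × 9.109 × 10⁻³¹ × 3.396 × 10⁻¹⁹) = 7.866 × 10⁻²⁵ kg·m/s.
λ = h/p = 6.626 × 10⁻³⁴ / 7.866 × 10⁻²⁵ = 8.42 × 10⁻¹⁰ m = 842 pm.

λ = 842 pm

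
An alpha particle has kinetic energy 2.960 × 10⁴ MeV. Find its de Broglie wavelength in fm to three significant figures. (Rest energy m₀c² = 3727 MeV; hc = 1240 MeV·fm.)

λ = 0.0374 fm

Total energy E = KE + m₀c² = 2.960 × 10⁴ + 3727 = 33327 MeV.
(pc)² = E² − (m₀c²)² = (33327)² − (3727)² = 1.097 × 10⁹ MeV², so pc = 3.312 × 10⁴ MeV.
λ = hc/(pc) = 1240 MeV·fm / 3.312 × 10⁴ MeV = 0.0374 fm.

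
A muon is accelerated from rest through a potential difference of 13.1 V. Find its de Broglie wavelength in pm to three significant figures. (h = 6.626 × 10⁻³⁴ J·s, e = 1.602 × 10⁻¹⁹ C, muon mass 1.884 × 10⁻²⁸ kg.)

KE = eV = 1.602 × 10⁻¹⁹ × 13.10 = 2.099 × 10⁻¹⁸ J.
p = √(2mKE) = √(2 × 1.884 × 10⁻²⁸ × 2.099 × 10⁻¹⁸) = 2.812 × 10⁻²³ kg·m/s.
λ = h/p = 6.626 × 10⁻³⁴ / 2.812 × 10⁻²³ = 2.36 × 10⁻¹¹ m = 23.6 pm.

λ = 23.6 pm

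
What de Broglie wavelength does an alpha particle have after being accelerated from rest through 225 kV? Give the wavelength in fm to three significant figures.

λ = 21.4 fm

KE = 2eV = 2 × 1.602 × 10⁻¹⁹ × 2.250 × 10⁵ = 7.209 × 10⁻¹⁴ J.
p = √(2mKE) = √(2 × 6.645 × 10⁻²⁷ × 7.209 × 10⁻¹⁴) = 3.095 × 10⁻²⁰ kg·m/s.
λ = h/p = 6.626 × 10⁻³⁴ / 3.095 × 10⁻²⁰ = 2.14 × 10⁻¹⁴ m = 21.4 fm.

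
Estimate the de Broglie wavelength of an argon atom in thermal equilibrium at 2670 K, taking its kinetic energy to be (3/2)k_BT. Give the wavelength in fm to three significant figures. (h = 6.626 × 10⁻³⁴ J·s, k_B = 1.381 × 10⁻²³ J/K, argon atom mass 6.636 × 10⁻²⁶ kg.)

λ = 7730 fm

KE = (3/2)k_BT = 1.5 × 1.381 × 10⁻²³ × 2670 = 5.531 × 10⁻²⁰ J.
p = √(2mKE) = √(2 × 6.636 × 10⁻²⁶ × 5.531 × 10⁻²⁰) = 8.568 × 10⁻²³ kg·m/s.
λ = h/p = 7.73 × 10⁻¹² m = 7730 fm.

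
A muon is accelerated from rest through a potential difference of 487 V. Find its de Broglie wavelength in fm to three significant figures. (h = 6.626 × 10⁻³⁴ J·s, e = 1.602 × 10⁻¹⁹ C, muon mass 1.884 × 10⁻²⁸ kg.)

λ = 3860 fm

KE = eV = 1.602 × 10⁻¹⁹ × 487.0 = 7.802 × 10⁻¹⁷ J.
p = √(2mKE) = √(2 × 1.884 × 10⁻²⁸ × 7.802 × 10⁻¹⁷) = 1.715 × 10⁻²² kg·m/s.
λ = h/p = 6.626 × 10⁻³⁴ / 1.715 × 10⁻²² = 3.86 × 10⁻¹² m = 3860 fm.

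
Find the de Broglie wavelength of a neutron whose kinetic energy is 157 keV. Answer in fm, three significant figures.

λ = 72.2 fm

KE = 157 keV = 2.515 × 10⁻¹⁴ J.
p = √(2mKE) = √(2 × 1.675 × 10⁻²⁷ × 2.515 × 10⁻¹⁴) = 9.179 × 10⁻²¹ kg·m/s.
λ = h/p = 6.626 × 10⁻³⁴ / 9.179 × 10⁻²¹ = 7.22 × 10⁻¹⁴ m = 72.2 fm.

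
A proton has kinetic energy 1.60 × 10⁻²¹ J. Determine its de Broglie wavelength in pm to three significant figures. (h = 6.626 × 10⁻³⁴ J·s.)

p = √(2mKE) = √(2 × 1.673 × 10⁻²⁷ × 1.600 × 10⁻²¹) = 2.314 × 10⁻²⁴ kg·m/s.
λ = h/p = 6.626 × 10⁻³⁴ / 2.314 × 10⁻²⁴ = 2.86 × 10⁻¹⁰ m = 286 pm.

λ = 286 pm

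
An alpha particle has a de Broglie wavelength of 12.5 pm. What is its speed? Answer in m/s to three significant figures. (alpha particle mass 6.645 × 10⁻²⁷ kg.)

v = 7980 m/s

p = h/λ = 6.626 × 10⁻³⁴ / 1.250 × 10⁻¹¹ = 5.301 × 10⁻²³ kg·m/s.
v = p/m = 5.301 × 10⁻²³ / 6.645 × 10⁻²⁷ = 7.98 × 10³ m/s = 7980 m/s.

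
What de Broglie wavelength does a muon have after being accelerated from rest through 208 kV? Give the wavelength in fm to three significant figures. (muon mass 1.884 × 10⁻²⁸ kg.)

λ = 187 fm

KE = eV = 1.602 × 10⁻¹⁹ × 2.080 × 10⁵ = 3.332 × 10⁻¹⁴ J.
p = √(2mKE) = √(2 × 1.884 × 10⁻²⁸ × 3.332 × 10⁻¹⁴) = 3.543 × 10⁻²¹ kg·m/s.
λ = h/p = 6.626 × 10⁻³⁴ / 3.543 × 10⁻²¹ = 1.87 × 10⁻¹³ m = 187 fm.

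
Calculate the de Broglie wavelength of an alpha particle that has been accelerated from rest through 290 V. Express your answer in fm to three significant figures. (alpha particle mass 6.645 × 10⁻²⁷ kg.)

λ = 596 fm

KE = 2eV = 2 × 1.602 × 10⁻¹⁹ × 290.0 = 9.292 × 10⁻¹⁷ J.
p = √(2mKE) = √(2 × 6.645 × 10⁻²⁷ × 9.292 × 10⁻¹⁷) = 1.111 × 10⁻²¹ kg·m/s.
λ = h/p = 6.626 × 10⁻³⁴ / 1.111 × 10⁻²¹ = 5.96 × 10⁻¹³ m = 596 fm.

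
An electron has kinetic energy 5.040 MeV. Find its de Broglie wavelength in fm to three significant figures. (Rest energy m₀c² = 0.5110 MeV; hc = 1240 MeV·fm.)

λ = 224 fm

Total energy E = KE + m₀c² = 5.040 + 0.5110 = 5.5510 MeV.
(pc)² = E² − (m₀c²)² = (5.5510)² − (0.5110)² = 30.55 MeV², so pc = 5.527 MeV.
λ = hc/(pc) = 1240 MeV·fm / 5.527 MeV = 224 fm.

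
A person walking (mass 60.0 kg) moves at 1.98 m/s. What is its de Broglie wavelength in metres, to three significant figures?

λ = 5.58 × 10⁻³⁶ m

p = mv = 60.0 × 1.98 = 1.188 × 10² kg·m/s.
λ = h/p = 6.626 × 10⁻³⁴ / 1.188 × 10² = 5.58 × 10⁻³⁶ m.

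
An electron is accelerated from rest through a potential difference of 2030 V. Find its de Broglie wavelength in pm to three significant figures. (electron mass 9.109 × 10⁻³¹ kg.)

λ = 27.2 pm

KE = eV = 1.602 × 10⁻¹⁹ × 2030 = 3.252 × 10⁻¹⁶ J.
p = √(2mKE) = √(2 × 9.109 × 10⁻³¹ × 3.252 × 10⁻¹⁶) = 2.434 × 10⁻²³ kg·m/s.
λ = h/p = 6.626 × 10⁻³⁴ / 2.434 × 10⁻²³ = 2.72 × 10⁻¹¹ m = 27.2 pm.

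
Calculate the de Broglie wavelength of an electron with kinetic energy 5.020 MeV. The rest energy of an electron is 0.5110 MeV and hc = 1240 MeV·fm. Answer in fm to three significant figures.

λ = 225 fm

Total energy E = KE + m₀c² = 5.020 + 0.5110 = 5.5310 MeV.
(pc)² = E² − (m₀c²)² = (5.5310)² − (0.5110)² = 30.33 MeV², so pc = 5.507 MeV.
λ = hc/(pc) = 1240 MeV·fm / 5.507 MeV = 225 fm.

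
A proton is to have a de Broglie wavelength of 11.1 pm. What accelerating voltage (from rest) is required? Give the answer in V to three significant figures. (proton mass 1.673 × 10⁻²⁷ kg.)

V = 6.65 V

p = h/λ = 6.626 × 10⁻³⁴ / 1.110 × 10⁻¹¹ = 5.969 × 10⁻²³ kg·m/s.
KE = p²/(2m) = 1.065 × 10⁻¹⁸ J.
V = KE/e = 1.065 × 10⁻¹⁸ / (1.602 × 10⁻¹⁹) = 6.65 V.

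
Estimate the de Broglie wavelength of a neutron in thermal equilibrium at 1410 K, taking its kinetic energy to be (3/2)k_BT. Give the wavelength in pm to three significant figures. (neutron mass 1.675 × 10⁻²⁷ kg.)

λ = 67.0 pm

KE = (3/2)k_BT = 1.5 × 1.381 × 10⁻²³ × 1410 = 2.921 × 10⁻²⁰ J.
p = √(2mKE) = √(2 × 1.675 × 10⁻²⁷ × 2.921 × 10⁻²⁰) = 9.892 × 10⁻²⁴ kg·m/s.
λ = h/p = 6.70 × 10⁻¹¹ m = 67.0 pm.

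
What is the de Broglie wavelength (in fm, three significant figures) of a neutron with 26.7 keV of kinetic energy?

λ = 175 fm

KE = 26.7 keV = 4.277 × 10⁻¹⁵ J.
p = √(2mKE) = √(2 × 1.675 × 10⁻²⁷ × 4.277 × 10⁻¹⁵) = 3.785 × 10⁻²¹ kg·m/s.
λ = h/p = 6.626 × 10⁻³⁴ / 3.785 × 10⁻²¹ = 1.75 × 10⁻¹³ m = 175 fm.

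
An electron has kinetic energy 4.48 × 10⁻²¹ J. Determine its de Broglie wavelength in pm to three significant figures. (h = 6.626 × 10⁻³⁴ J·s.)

λ = 7330 pm

p = √(2mKE) = √(2 × 9.109 × 10⁻³¹ × 4.480 × 10⁻²¹) = 9.034 × 10⁻²⁶ kg·m/s.
λ = h/p = 6.626 × 10⁻³⁴ / 9.034 × 10⁻²⁶ = 7.33 × 10⁻⁹ m = 7330 pm.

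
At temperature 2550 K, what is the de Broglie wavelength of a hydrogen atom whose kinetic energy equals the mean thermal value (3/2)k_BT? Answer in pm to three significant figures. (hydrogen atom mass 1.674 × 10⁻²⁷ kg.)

λ = 49.8 pm

KE = (3/2)k_BT = 1.5 × 1.381 × 10⁻²³ × 2550 = 5.282 × 10⁻²⁰ J.
p = √(2mKE) = √(2 × 1.674 × 10⁻²⁷ × 5.282 × 10⁻²⁰) = 1.330 × 10⁻²³ kg·m/s.
λ = h/p = 4.98 × 10⁻¹¹ m = 49.8 pm.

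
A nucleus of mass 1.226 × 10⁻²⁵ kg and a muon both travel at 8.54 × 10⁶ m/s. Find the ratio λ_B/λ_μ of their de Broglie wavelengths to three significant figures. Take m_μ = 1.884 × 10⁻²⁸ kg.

At fixed v, p = mv so λ = h/(mv) ∝ 1/m.
λ_B/λ_μ = m_μ/m_B = 1.884 × 10⁻²⁸/1.226 × 10⁻²⁵ = 1.54 × 10⁻³.

λ_B/λ_μ = 1.54 × 10⁻³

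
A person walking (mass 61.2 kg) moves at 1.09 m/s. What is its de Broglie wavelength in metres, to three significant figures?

λ = 9.93 × 10⁻³⁶ m

p = mv = 61.2 × 1.09 = 6.671 × 10¹ kg·m/s.
λ = h/p = 6.626 × 10⁻³⁴ / 6.671 × 10¹ = 9.93 × 10⁻³⁶ m.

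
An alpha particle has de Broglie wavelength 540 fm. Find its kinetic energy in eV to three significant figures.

KE = 707 eV

p = h/λ = 6.626 × 10⁻³⁴ / 5.400 × 10⁻¹³ = 1.227 × 10⁻²¹ kg·m/s.
KE = p²/(2m) = (1.227 × 10⁻²¹)² / (2 × 6.645 × 10⁻²⁷) = 1.133 × 10⁻¹⁶ J = 707 eV.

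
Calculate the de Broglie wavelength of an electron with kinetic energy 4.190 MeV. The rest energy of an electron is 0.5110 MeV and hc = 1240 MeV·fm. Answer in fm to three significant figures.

Total energy E = KE + m₀c² = 4.190 + 0.5110 = 4.7010 MeV.
(pc)² = E² − (m₀c²)² = (4.7010)² − (0.5110)² = 21.84 MeV², so pc = 4.673 MeV.
λ = hc/(pc) = 1240 MeV·fm / 4.673 MeV = 265 fm.

λ = 265 fm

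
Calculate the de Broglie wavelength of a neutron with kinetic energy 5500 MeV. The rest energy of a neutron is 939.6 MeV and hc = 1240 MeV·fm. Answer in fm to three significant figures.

λ = 0.195 fm

Total energy E = KE + m₀c² = 5500 + 939.6 = 6439.6 MeV.
(pc)² = E² − (m₀c²)² = (6439.6)² − (939.6)² = 4.059 × 10⁷ MeV², so pc = 6371 MeV.
λ = hc/(pc) = 1240 MeV·fm / 6371 MeV = 0.195 fm.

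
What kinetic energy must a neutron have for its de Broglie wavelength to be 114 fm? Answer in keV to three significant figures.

KE = 62.9 keV

p = h/λ = 6.626 × 10⁻³⁴ / 1.140 × 10⁻¹³ = 5.812 × 10⁻²¹ kg·m/s.
KE = p²/(2m) = (5.812 × 10⁻²¹)² / (2 × 1.675 × 10⁻²⁷) = 1.008 × 10⁻¹⁴ J = 62.9 keV.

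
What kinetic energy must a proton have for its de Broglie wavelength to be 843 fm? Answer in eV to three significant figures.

KE = 1150 eV

p = h/λ = 6.626 × 10⁻³⁴ / 8.430 × 10⁻¹³ = 7.860 × 10⁻²² kg·m/s.
KE = p²/(2m) = (7.860 × 10⁻²²)² / (2 × 1.673 × 10⁻²⁷) = 1.846 × 10⁻¹⁶ J = 1150 eV.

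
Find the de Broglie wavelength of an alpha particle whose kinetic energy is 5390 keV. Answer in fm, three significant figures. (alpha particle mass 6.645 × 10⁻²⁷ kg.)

λ = 6.19 fm

KE = 5390 keV = 8.635 × 10⁻¹³ J.
p = √(2mKE) = √(2 × 6.645 × 10⁻²⁷ × 8.635 × 10⁻¹³) = 1.071 × 10⁻¹⁹ kg·m/s.
λ = h/p = 6.626 × 10⁻³⁴ / 1.071 × 10⁻¹⁹ = 6.19 × 10⁻¹⁵ m = 6.19 fm.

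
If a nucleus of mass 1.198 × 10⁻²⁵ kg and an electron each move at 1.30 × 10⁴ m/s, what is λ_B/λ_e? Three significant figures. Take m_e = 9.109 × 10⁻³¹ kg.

λ_B/λ_e = 7.60 × 10⁻⁶

At fixed v, p = mv so λ = h/(mv) ∝ 1/m.
λ_B/λ_e = m_e/m_B = 9.109 × 10⁻³¹/1.198 × 10⁻²⁵ = 7.60 × 10⁻⁶.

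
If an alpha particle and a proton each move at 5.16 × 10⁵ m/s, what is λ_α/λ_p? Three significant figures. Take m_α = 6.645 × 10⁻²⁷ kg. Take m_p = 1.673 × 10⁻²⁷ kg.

At fixed v, p = mv so λ = h/(mv) ∝ 1/m.
λ_α/λ_p = m_p/m_α = 1.673 × 10⁻²⁷/6.645 × 10⁻²⁷ = 0.252.

λ_α/λ_p = 0.252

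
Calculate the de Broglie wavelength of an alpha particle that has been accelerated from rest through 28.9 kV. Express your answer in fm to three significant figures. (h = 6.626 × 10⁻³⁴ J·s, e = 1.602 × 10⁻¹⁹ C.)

KE = 2eV = 2 × 1.602 × 10⁻¹⁹ × 2.890 × 10⁴ = 9.260 × 10⁻¹⁵ J.
p = √(2mKE) = √(2 × 6.645 × 10⁻²⁷ × 9.260 × 10⁻¹⁵) = 1.109 × 10⁻²⁰ kg·m/s.
λ = h/p = 6.626 × 10⁻³⁴ / 1.109 × 10⁻²⁰ = 5.97 × 10⁻¹⁴ m = 59.7 fm.

λ = 59.7 fm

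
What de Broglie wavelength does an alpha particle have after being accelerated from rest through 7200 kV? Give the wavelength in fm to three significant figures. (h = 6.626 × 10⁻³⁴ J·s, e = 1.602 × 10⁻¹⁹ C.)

λ = 3.78 fm

KE = 2eV = 2 × 1.602 × 10⁻¹⁹ × 7.200 × 10⁶ = 2.307 × 10⁻¹² J.
p = √(2mKE) = √(2 × 6.645 × 10⁻²⁷ × 2.307 × 10⁻¹²) = 1.751 × 10⁻¹⁹ kg·m/s.
λ = h/p = 6.626 × 10⁻³⁴ / 1.751 × 10⁻¹⁹ = 3.78 × 10⁻¹⁵ m = 3.78 fm.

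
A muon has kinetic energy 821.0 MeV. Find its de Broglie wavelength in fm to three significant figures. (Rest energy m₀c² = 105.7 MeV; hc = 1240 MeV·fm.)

λ = 1.35 fm

Total energy E = KE + m₀c² = 821.0 + 105.7 = 926.7 MeV.
(pc)² = E² − (m₀c²)² = (926.7)² − (105.7)² = 8.476 × 10⁵ MeV², so pc = 920.7 MeV.
λ = hc/(pc) = 1240 MeV·fm / 920.7 MeV = 1.35 fm.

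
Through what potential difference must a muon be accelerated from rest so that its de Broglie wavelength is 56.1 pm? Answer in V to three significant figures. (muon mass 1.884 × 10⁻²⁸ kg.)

V = 2.31 V

p = h/λ = 6.626 × 10⁻³⁴ / 5.610 × 10⁻¹¹ = 1.181 × 10⁻²³ kg·m/s.
KE = p²/(2m) = 3.702 × 10⁻¹⁹ J.
V = KE/e = 3.702 × 10⁻¹⁹ / (1.602 × 10⁻¹⁹) = 2.31 V.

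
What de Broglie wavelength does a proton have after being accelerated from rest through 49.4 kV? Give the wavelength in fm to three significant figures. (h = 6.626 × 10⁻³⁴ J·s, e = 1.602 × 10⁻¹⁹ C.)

λ = 129 fm

KE = eV = 1.602 × 10⁻¹⁹ × 4.940 × 10⁴ = 7.914 × 10⁻¹⁵ J.
p = √(2mKE) = √(2 × 1.673 × 10⁻²⁷ × 7.914 × 10⁻¹⁵) = 5.146 × 10⁻²¹ kg·m/s.
λ = h/p = 6.626 × 10⁻³⁴ / 5.146 × 10⁻²¹ = 1.29 × 10⁻¹³ m = 129 fm.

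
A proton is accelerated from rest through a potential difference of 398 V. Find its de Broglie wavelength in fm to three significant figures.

KE = eV = 1.602 × 10⁻¹⁹ × 398.0 = 6.376 × 10⁻¹⁷ J.
p = √(2mKE) = √(2 × 1.673 × 10⁻²⁷ × 6.376 × 10⁻¹⁷) = 4.619 × 10⁻²² kg·m/s.
λ = h/p = 6.626 × 10⁻³⁴ / 4.619 × 10⁻²² = 1.43 × 10⁻¹² m = 1430 fm.

λ = 1430 fm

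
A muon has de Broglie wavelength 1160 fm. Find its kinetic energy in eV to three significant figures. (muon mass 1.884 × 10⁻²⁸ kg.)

KE = 5410 eV

p = h/λ = 6.626 × 10⁻³⁴ / 1.160 × 10⁻¹² = 5.712 × 10⁻²² kg·m/s.
KE = p²/(2m) = (5.712 × 10⁻²²)² / (2 × 1.884 × 10⁻²⁸) = 8.659 × 10⁻¹⁶ J = 5410 eV.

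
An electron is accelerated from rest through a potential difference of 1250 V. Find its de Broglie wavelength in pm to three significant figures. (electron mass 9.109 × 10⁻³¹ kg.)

KE = eV = 1.602 × 10⁻¹⁹ × 1250 = 2.003 × 10⁻¹⁶ J.
p = √(2mKE) = √(2 × 9.109 × 10⁻³¹ × 2.003 × 10⁻¹⁶) = 1.910 × 10⁻²³ kg·m/s.
λ = h/p = 6.626 × 10⁻³⁴ / 1.910 × 10⁻²³ = 3.47 × 10⁻¹¹ m = 34.7 pm.

λ = 34.7 pm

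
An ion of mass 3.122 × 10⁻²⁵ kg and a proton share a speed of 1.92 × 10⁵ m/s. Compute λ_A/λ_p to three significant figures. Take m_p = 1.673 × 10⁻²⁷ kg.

λ_A/λ_p = 5.36 × 10⁻³

At fixed v, p = mv so λ = h/(mv) ∝ 1/m.
λ_A/λ_p = m_p/m_A = 1.673 × 10⁻²⁷/3.122 × 10⁻²⁵ = 5.36 × 10⁻³.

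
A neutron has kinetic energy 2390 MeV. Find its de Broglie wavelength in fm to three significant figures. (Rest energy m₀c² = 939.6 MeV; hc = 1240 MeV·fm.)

Total energy E = KE + m₀c² = 2390 + 939.6 = 3329.6 MeV.
(pc)² = E² − (m₀c²)² = (3329.6)² − (939.6)² = 1.020 × 10⁷ MeV², so pc = 3194 MeV.
λ = hc/(pc) = 1240 MeV·fm / 3194 MeV = 0.388 fm.

λ = 0.388 fm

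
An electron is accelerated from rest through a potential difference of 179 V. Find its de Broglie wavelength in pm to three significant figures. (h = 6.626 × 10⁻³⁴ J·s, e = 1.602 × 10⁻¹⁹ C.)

KE = eV = 1.602 × 10⁻¹⁹ × 179.0 = 2.868 × 10⁻¹⁷ J.
p = √(2mKE) = √(2 × 9.109 × 10⁻³¹ × 2.868 × 10⁻¹⁷) = 7.228 × 10⁻²⁴ kg·m/s.
λ = h/p = 6.626 × 10⁻³⁴ / 7.228 × 10⁻²⁴ = 9.17 × 10⁻¹¹ m = 91.7 pm.

λ = 91.7 pm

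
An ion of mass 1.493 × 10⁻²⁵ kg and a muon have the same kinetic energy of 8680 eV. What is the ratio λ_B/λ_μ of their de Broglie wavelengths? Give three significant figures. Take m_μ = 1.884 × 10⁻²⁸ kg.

At fixed KE, p = √(2mKE) so λ = h/p ∝ 1/√m.
λ_B/λ_μ = √(m_μ/m_B) = √(1.884 × 10⁻²⁸/1.493 × 10⁻²⁵) = √(1.262 × 10⁻³) = 0.0355.

λ_B/λ_μ = 0.0355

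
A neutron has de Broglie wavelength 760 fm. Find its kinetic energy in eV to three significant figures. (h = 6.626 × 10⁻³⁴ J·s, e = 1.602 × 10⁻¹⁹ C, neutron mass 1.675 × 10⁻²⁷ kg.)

p = h/λ = 6.626 × 10⁻³⁴ / 7.600 × 10⁻¹³ = 8.718 × 10⁻²² kg·m/s.
KE = p²/(2m) = (8.718 × 10⁻²²)² / (2 × 1.675 × 10⁻²⁷) = 2.269 × 10⁻¹⁶ J = 1420 eV.

KE = 1420 eV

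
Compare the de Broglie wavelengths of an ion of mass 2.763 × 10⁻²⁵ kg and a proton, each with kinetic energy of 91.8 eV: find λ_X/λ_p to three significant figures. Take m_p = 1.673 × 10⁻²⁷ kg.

λ_X/λ_p = 0.0778

At fixed KE, p = √(2mKE) so λ = h/p ∝ 1/√m.
λ_X/λ_p = √(m_p/m_X) = √(1.673 × 10⁻²⁷/2.763 × 10⁻²⁵) = √(6.055 × 10⁻³) = 0.0778.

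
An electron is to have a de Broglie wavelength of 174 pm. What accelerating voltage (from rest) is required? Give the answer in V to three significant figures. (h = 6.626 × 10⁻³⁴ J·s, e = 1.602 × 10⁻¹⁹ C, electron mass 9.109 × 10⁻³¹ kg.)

V = 49.7 V

p = h/λ = 6.626 × 10⁻³⁴ / 1.740 × 10⁻¹⁰ = 3.808 × 10⁻²⁴ kg·m/s.
KE = p²/(2m) = 7.960 × 10⁻¹⁸ J.
V = KE/e = 7.960 × 10⁻¹⁸ / (1.602 × 10⁻¹⁹) = 49.7 V.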